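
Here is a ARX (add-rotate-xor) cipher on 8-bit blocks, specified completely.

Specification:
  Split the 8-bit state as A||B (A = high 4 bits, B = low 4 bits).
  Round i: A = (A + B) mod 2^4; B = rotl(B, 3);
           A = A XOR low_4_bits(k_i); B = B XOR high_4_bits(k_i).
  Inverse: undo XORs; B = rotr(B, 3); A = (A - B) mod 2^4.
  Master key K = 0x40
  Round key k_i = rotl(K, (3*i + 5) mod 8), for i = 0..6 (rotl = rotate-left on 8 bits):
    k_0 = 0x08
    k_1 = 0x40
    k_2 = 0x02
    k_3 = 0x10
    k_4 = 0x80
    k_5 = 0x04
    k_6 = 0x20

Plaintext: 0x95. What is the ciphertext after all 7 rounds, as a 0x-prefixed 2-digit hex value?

0x7A

s_0 = plaintext = 0x95
s_1 = Round(s_0, k_0) = 0x6A
s_2 = Round(s_1, k_1) = 0x01
s_3 = Round(s_2, k_2) = 0x38
s_4 = Round(s_3, k_3) = 0xB5
s_5 = Round(s_4, k_4) = 0x02
s_6 = Round(s_5, k_5) = 0x61
s_7 = Round(s_6, k_6) = 0x7A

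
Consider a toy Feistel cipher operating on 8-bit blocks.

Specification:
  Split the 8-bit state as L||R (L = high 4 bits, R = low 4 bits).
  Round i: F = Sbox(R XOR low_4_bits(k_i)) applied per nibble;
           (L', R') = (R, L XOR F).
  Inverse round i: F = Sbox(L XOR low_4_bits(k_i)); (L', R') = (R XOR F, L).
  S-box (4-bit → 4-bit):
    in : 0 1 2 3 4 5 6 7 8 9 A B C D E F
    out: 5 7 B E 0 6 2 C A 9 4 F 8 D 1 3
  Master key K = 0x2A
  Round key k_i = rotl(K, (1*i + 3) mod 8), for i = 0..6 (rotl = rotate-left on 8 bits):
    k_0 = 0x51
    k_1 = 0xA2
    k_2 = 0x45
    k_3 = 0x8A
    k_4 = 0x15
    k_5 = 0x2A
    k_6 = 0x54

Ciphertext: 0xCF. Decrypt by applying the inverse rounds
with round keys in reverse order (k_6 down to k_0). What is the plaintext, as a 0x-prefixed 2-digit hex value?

s_0 = ciphertext = 0xCF
s_1 = InvRound(s_0, k_6) = 0x5C
s_2 = InvRound(s_1, k_5) = 0xF5
s_3 = InvRound(s_2, k_4) = 0x1F
s_4 = InvRound(s_3, k_3) = 0x01
s_5 = InvRound(s_4, k_2) = 0x70
s_6 = InvRound(s_5, k_1) = 0x67
s_7 = InvRound(s_6, k_0) = 0xB6

0xB6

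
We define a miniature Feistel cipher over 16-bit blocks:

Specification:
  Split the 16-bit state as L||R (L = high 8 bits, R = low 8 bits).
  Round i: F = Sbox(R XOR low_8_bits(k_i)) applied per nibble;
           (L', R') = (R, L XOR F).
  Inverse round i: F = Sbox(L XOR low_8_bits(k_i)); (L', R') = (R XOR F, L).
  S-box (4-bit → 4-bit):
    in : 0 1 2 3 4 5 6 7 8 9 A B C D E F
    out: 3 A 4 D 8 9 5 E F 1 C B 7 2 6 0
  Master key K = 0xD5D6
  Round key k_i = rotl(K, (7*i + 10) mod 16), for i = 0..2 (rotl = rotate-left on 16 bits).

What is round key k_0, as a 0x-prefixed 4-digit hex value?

0x5B57

K = 0xD5D6
k_0 = rotl(K, (7*0+10) mod 16) = rotl(K, 10) = 0x5B57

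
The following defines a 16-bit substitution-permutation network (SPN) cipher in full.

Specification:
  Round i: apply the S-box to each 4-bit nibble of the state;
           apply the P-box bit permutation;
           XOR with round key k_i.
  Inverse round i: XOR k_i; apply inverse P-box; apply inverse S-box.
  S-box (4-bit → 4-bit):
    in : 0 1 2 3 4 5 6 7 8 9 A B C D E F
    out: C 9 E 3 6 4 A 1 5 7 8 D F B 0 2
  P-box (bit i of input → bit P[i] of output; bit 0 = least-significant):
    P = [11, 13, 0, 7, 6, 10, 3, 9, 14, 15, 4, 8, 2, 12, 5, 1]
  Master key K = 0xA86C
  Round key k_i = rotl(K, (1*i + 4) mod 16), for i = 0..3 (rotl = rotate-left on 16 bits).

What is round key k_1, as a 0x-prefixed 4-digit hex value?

K = 0xA86C
k_0 = rotl(K, (1*0+4) mod 16) = rotl(K, 4) = 0x86CA
k_1 = rotl(K, (1*1+4) mod 16) = rotl(K, 5) = 0x0D95

0x0D95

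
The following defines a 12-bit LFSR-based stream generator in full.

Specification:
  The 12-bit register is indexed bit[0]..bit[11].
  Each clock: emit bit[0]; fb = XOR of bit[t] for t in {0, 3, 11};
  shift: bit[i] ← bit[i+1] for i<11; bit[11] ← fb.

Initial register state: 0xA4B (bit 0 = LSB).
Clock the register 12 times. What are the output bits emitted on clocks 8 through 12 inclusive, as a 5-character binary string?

00101

reg_0 = 0xA4B
clock 1: out=1, reg = 0xD25
clock 2: out=1, reg = 0x692
clock 3: out=0, reg = 0x349
clock 4: out=1, reg = 0x1A4
clock 5: out=0, reg = 0x0D2
clock 6: out=0, reg = 0x069
clock 7: out=1, reg = 0x034
clock 8: out=0, reg = 0x01A
clock 9: out=0, reg = 0x80D
clock 10: out=1, reg = 0xC06
clock 11: out=0, reg = 0xE03
clock 12: out=1, reg = 0x701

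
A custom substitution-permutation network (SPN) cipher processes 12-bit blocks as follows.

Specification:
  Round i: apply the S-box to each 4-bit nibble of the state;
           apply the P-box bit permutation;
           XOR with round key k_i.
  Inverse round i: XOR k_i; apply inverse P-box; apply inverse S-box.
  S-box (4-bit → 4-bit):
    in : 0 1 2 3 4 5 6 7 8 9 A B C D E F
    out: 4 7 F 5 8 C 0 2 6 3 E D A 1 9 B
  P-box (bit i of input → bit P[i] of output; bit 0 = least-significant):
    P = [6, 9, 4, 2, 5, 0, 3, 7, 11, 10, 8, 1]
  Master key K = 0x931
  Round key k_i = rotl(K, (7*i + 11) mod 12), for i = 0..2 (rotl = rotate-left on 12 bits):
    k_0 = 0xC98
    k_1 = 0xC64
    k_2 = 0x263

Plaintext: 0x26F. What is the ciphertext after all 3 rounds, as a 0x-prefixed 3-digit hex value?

0x379

s_0 = plaintext = 0x26F
s_1 = Round(s_0, k_0) = 0x3DE
s_2 = Round(s_1, k_1) = 0x500
s_3 = Round(s_2, k_2) = 0x379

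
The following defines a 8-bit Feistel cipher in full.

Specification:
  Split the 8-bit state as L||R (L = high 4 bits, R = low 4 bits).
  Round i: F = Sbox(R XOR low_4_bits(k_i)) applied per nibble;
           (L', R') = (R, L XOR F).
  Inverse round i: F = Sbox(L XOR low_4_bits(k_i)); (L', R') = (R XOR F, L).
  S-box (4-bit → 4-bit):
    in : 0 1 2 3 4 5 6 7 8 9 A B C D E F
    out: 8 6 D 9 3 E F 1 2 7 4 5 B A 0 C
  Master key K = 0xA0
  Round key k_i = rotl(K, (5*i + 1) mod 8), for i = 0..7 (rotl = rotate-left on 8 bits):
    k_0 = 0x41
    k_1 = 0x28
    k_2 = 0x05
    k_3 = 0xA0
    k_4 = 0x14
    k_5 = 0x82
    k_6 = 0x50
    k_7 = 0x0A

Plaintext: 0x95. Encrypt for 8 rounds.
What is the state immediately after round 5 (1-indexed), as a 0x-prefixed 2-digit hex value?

0x03

s_0 = plaintext = 0x95
s_1 = Round(s_0, k_0) = 0x5A
s_2 = Round(s_1, k_1) = 0xA8
s_3 = Round(s_2, k_2) = 0x80
s_4 = Round(s_3, k_3) = 0x00
s_5 = Round(s_4, k_4) = 0x03
s_6 = Round(s_5, k_5) = 0x36
s_7 = Round(s_6, k_6) = 0x6C
s_8 = Round(s_7, k_7) = 0xC9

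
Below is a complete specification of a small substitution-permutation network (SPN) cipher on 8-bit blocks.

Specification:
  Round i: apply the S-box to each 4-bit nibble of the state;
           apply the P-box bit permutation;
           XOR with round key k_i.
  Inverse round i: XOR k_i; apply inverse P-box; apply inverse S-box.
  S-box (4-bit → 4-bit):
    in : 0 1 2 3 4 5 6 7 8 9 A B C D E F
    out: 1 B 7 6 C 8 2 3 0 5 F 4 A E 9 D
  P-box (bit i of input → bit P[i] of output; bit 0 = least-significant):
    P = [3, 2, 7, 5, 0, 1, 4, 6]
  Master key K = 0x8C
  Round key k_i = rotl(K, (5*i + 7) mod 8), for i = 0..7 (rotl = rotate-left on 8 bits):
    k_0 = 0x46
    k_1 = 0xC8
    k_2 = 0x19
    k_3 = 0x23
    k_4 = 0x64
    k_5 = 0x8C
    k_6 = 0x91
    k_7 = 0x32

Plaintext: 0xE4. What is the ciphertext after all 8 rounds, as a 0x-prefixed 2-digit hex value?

s_0 = plaintext = 0xE4
s_1 = Round(s_0, k_0) = 0xA7
s_2 = Round(s_1, k_1) = 0x97
s_3 = Round(s_2, k_2) = 0x04
s_4 = Round(s_3, k_3) = 0x82
s_5 = Round(s_4, k_4) = 0xE8
s_6 = Round(s_5, k_5) = 0xCD
s_7 = Round(s_6, k_6) = 0x77
s_8 = Round(s_7, k_7) = 0x3D

0x3D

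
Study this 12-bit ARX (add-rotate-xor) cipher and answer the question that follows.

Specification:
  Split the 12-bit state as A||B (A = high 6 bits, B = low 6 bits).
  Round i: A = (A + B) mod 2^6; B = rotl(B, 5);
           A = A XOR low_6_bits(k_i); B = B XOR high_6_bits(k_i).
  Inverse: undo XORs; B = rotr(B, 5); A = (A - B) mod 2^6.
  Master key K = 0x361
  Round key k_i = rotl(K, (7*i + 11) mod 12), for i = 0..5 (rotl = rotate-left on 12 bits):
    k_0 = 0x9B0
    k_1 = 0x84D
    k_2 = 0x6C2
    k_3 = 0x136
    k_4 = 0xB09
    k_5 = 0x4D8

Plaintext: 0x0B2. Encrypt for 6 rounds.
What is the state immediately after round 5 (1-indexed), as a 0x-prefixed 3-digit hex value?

0x2EB

s_0 = plaintext = 0x0B2
s_1 = Round(s_0, k_0) = 0x13F
s_2 = Round(s_1, k_1) = 0x39E
s_3 = Round(s_2, k_2) = 0xB94
s_4 = Round(s_3, k_3) = 0xD0E
s_5 = Round(s_4, k_4) = 0x2EB
s_6 = Round(s_5, k_5) = 0xBA6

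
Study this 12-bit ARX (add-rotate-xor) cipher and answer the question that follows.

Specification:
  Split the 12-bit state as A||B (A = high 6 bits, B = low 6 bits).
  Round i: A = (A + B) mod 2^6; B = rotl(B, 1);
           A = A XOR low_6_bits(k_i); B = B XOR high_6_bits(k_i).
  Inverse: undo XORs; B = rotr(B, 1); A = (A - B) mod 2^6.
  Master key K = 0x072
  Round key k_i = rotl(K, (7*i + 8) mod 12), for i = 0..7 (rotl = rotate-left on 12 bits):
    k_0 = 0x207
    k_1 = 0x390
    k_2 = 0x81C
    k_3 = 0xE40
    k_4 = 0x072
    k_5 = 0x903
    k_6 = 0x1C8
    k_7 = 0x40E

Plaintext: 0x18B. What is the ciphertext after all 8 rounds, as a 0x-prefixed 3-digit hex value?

0x138

s_0 = plaintext = 0x18B
s_1 = Round(s_0, k_0) = 0x59E
s_2 = Round(s_1, k_1) = 0x932
s_3 = Round(s_2, k_2) = 0x285
s_4 = Round(s_3, k_3) = 0x3F3
s_5 = Round(s_4, k_4) = 0xC26
s_6 = Round(s_5, k_5) = 0x569
s_7 = Round(s_6, k_6) = 0xD94
s_8 = Round(s_7, k_7) = 0x138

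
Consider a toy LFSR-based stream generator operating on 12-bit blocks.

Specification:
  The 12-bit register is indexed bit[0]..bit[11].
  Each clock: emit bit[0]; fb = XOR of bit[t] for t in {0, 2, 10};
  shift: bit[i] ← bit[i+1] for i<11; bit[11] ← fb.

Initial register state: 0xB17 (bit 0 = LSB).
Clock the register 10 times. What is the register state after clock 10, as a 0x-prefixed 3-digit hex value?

reg_0 = 0xB17
clock 1: out=1, reg = 0x58B
clock 2: out=1, reg = 0x2C5
clock 3: out=1, reg = 0x162
clock 4: out=0, reg = 0x0B1
clock 5: out=1, reg = 0x858
clock 6: out=0, reg = 0x42C
clock 7: out=0, reg = 0x216
clock 8: out=0, reg = 0x90B
clock 9: out=1, reg = 0xC85
clock 10: out=1, reg = 0xE42

0xE42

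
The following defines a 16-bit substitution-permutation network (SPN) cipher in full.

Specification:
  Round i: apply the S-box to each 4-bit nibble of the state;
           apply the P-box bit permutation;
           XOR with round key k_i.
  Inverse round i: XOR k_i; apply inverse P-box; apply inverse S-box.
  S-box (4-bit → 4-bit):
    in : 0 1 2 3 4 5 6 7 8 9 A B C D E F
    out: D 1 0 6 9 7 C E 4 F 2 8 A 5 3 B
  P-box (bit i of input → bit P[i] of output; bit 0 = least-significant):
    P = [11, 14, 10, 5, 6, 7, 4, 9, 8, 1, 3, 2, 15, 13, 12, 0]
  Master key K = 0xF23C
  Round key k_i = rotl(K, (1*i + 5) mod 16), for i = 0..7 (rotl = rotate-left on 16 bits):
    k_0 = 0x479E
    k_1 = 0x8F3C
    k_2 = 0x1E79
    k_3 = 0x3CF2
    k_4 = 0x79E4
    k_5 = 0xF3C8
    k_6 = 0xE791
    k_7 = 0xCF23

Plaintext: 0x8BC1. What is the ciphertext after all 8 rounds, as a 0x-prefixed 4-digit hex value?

s_0 = plaintext = 0x8BC1
s_1 = Round(s_0, k_0) = 0x5D1A
s_2 = Round(s_1, k_1) = 0x7E74
s_3 = Round(s_2, k_2) = 0x25CA
s_4 = Round(s_3, k_3) = 0x7F78
s_5 = Round(s_4, k_4) = 0x4E73
s_6 = Round(s_5, k_5) = 0x345B
s_7 = Round(s_6, k_6) = 0xD665
s_8 = Round(s_7, k_7) = 0x113F

0x113F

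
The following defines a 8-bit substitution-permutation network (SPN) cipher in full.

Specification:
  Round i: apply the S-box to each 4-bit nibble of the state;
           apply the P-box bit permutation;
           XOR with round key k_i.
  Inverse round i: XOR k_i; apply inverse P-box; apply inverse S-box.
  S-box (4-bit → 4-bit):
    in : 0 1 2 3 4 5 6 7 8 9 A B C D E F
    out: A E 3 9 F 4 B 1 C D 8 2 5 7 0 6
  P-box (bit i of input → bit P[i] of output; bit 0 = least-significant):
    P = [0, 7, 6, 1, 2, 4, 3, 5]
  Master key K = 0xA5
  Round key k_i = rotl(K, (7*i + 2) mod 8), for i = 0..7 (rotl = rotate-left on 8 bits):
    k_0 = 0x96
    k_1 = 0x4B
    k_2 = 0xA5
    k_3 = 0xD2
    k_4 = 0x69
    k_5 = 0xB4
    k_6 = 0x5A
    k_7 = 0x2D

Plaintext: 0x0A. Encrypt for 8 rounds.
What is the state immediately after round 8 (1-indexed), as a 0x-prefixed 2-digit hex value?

0x42

s_0 = plaintext = 0x0A
s_1 = Round(s_0, k_0) = 0xA4
s_2 = Round(s_1, k_1) = 0xA8
s_3 = Round(s_2, k_2) = 0xC7
s_4 = Round(s_3, k_3) = 0xDF
s_5 = Round(s_4, k_4) = 0xB5
s_6 = Round(s_5, k_5) = 0xE4
s_7 = Round(s_6, k_6) = 0x99
s_8 = Round(s_7, k_7) = 0x42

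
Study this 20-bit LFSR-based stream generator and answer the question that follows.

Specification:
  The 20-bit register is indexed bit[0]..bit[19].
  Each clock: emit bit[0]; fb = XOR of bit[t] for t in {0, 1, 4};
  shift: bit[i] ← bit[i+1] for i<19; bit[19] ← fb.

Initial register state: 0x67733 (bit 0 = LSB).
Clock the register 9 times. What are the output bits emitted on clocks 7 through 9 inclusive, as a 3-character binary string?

001

reg_0 = 0x67733
clock 1: out=1, reg = 0xB3B99
clock 2: out=1, reg = 0x59DCC
clock 3: out=0, reg = 0x2CEE6
clock 4: out=0, reg = 0x96773
clock 5: out=1, reg = 0xCB3B9
clock 6: out=1, reg = 0x659DC
clock 7: out=0, reg = 0xB2CEE
clock 8: out=0, reg = 0xD9677
clock 9: out=1, reg = 0xECB3B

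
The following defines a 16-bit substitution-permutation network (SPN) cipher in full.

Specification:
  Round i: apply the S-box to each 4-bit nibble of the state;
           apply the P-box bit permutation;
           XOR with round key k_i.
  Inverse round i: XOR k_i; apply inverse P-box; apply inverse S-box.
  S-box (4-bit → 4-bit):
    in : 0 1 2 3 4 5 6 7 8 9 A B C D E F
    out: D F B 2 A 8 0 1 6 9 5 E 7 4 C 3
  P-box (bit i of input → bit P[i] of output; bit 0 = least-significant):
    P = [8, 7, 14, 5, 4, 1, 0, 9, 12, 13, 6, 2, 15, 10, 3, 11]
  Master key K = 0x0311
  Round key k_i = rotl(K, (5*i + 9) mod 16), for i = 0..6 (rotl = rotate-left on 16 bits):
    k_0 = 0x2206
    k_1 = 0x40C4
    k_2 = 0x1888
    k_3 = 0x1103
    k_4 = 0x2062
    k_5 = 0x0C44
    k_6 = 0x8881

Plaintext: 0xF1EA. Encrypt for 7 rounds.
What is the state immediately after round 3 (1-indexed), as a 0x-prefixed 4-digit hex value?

s_0 = plaintext = 0xF1EA
s_1 = Round(s_0, k_0) = 0xD543
s_2 = Round(s_1, k_1) = 0x424A
s_3 = Round(s_2, k_2) = 0x678E
s_4 = Round(s_3, k_3) = 0x4120
s_5 = Round(s_4, k_4) = 0x5F14
s_6 = Round(s_5, k_5) = 0x36F7
s_7 = Round(s_6, k_6) = 0x8D93

0x678E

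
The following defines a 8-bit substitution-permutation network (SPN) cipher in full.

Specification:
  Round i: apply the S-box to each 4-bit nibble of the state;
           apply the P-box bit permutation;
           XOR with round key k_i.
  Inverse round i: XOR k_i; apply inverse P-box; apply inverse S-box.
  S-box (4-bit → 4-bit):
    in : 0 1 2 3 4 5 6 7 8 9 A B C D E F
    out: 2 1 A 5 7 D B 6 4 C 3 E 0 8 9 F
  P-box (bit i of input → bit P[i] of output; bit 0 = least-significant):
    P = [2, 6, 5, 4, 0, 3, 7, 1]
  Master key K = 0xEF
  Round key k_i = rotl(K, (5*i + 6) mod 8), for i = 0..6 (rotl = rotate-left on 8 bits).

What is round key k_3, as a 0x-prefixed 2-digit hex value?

0xFD

K = 0xEF
k_0 = rotl(K, (5*0+6) mod 8) = rotl(K, 6) = 0xFB
k_1 = rotl(K, (5*1+6) mod 8) = rotl(K, 3) = 0x7F
k_2 = rotl(K, (5*2+6) mod 8) = rotl(K, 0) = 0xEF
k_3 = rotl(K, (5*3+6) mod 8) = rotl(K, 5) = 0xFD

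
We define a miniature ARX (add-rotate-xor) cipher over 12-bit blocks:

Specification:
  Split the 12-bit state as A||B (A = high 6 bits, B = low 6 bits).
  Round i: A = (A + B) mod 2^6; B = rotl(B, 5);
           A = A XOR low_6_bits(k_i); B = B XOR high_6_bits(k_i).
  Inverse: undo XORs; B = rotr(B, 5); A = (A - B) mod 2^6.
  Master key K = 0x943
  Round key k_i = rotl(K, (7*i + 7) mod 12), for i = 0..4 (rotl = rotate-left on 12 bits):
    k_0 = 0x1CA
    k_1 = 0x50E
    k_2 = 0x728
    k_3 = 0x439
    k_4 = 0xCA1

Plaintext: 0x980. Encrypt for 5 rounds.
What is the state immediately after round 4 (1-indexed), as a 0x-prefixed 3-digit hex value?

s_0 = plaintext = 0x980
s_1 = Round(s_0, k_0) = 0xB07
s_2 = Round(s_1, k_1) = 0xF77
s_3 = Round(s_2, k_2) = 0x727
s_4 = Round(s_3, k_3) = 0xEA3
s_5 = Round(s_4, k_4) = 0xF03

0xEA3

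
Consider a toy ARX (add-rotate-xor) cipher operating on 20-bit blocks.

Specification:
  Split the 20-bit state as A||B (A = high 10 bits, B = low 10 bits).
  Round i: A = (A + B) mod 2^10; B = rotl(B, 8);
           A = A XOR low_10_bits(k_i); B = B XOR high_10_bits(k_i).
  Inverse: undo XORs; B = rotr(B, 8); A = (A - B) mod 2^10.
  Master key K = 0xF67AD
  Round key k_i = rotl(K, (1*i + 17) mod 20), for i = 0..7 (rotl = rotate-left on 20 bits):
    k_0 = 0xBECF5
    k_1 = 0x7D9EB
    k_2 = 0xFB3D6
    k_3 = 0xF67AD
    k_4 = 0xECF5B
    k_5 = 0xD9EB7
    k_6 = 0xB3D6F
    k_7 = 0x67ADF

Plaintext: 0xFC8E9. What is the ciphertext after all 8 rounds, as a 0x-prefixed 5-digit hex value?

0x2E66F

s_0 = plaintext = 0xFC8E9
s_1 = Round(s_0, k_0) = 0x0BBC1
s_2 = Round(s_1, k_1) = 0x81006
s_3 = Round(s_2, k_2) = 0x771ED
s_4 = Round(s_3, k_3) = 0x192A2
s_5 = Round(s_4, k_4) = 0x1751B
s_6 = Round(s_5, k_5) = 0xF3C21
s_7 = Round(s_6, k_6) = 0xA7FC7
s_8 = Round(s_7, k_7) = 0x2E66F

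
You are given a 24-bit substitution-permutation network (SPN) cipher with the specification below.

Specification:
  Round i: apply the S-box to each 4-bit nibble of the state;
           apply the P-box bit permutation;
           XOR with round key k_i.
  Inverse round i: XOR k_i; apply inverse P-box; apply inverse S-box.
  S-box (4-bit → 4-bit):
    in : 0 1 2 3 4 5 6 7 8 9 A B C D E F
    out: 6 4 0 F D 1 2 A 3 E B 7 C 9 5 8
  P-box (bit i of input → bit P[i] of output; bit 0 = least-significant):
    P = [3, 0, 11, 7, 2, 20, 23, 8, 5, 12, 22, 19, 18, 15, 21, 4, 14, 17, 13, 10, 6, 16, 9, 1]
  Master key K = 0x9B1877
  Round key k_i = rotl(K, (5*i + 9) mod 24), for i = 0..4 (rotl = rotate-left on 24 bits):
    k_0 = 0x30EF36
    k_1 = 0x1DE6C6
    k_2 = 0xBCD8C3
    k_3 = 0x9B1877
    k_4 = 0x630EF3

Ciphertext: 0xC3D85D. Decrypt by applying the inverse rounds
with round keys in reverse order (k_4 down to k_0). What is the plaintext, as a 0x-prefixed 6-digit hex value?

0x1E1AC8

s_0 = ciphertext = 0xC3D85D
s_1 = InvRound(s_0, k_4) = 0xCD08ED
s_2 = InvRound(s_1, k_3) = 0xF6D06D
s_3 = InvRound(s_2, k_2) = 0xF62454
s_4 = InvRound(s_3, k_1) = 0x989C1F
s_5 = InvRound(s_4, k_0) = 0x1E1AC8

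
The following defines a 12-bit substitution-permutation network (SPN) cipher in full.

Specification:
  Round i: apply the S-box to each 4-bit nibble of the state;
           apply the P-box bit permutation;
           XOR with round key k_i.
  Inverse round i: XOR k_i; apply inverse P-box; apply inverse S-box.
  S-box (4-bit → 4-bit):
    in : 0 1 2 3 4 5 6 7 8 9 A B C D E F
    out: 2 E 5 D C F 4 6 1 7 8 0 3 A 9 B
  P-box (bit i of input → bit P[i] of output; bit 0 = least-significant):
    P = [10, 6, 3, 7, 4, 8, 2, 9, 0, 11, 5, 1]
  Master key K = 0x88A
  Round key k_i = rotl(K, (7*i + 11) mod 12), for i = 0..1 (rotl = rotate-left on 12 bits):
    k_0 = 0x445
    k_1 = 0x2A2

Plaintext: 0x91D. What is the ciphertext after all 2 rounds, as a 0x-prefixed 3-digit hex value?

s_0 = plaintext = 0x91D
s_1 = Round(s_0, k_0) = 0xFA0
s_2 = Round(s_1, k_1) = 0x8E1

0x8E1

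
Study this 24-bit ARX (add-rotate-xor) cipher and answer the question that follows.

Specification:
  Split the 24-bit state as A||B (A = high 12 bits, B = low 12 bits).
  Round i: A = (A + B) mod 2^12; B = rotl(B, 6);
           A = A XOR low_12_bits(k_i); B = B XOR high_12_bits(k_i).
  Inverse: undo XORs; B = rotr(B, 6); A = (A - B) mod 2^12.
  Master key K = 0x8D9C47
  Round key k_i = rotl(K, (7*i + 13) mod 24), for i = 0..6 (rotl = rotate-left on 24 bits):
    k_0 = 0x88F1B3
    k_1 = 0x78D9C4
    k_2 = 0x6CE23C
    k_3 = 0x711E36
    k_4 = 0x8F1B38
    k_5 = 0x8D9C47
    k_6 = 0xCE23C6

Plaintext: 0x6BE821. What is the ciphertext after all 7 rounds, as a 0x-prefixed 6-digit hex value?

s_0 = plaintext = 0x6BE821
s_1 = Round(s_0, k_0) = 0xF6C0EF
s_2 = Round(s_1, k_1) = 0x99FC4E
s_3 = Round(s_2, k_2) = 0x7D157F
s_4 = Round(s_3, k_3) = 0x3668C4
s_5 = Round(s_4, k_4) = 0x7129D2
s_6 = Round(s_5, k_5) = 0xCA3C7E
s_7 = Round(s_6, k_6) = 0xAE7353

0xAE7353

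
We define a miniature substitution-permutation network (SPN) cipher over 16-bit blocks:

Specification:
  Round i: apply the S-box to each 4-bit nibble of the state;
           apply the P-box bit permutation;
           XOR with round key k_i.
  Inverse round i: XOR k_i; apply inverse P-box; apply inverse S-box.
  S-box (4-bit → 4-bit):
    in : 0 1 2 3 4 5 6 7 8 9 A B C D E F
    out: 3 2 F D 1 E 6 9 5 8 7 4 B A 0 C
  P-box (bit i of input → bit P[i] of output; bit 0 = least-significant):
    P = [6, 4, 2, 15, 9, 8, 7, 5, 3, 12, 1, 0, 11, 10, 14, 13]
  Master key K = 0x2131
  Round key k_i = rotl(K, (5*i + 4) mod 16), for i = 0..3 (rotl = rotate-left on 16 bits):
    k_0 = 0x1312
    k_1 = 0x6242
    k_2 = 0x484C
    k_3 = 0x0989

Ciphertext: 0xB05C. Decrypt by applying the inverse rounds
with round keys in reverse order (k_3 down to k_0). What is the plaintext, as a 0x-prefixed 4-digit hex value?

s_0 = ciphertext = 0xB05C
s_1 = InvRound(s_0, k_3) = 0x7D62
s_2 = InvRound(s_1, k_2) = 0xDADB
s_3 = InvRound(s_2, k_1) = 0x7CBD
s_4 = InvRound(s_3, k_0) = 0x232B

0x232B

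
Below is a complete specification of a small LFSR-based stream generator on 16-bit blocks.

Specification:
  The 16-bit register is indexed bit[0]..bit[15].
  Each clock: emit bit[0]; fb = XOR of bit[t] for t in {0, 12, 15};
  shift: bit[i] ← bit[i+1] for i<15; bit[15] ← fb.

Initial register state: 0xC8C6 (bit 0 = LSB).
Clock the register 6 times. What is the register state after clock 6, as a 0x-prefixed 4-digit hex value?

reg_0 = 0xC8C6
clock 1: out=0, reg = 0xE463
clock 2: out=1, reg = 0x7231
clock 3: out=1, reg = 0x3918
clock 4: out=0, reg = 0x9C8C
clock 5: out=0, reg = 0x4E46
clock 6: out=0, reg = 0x2723

0x2723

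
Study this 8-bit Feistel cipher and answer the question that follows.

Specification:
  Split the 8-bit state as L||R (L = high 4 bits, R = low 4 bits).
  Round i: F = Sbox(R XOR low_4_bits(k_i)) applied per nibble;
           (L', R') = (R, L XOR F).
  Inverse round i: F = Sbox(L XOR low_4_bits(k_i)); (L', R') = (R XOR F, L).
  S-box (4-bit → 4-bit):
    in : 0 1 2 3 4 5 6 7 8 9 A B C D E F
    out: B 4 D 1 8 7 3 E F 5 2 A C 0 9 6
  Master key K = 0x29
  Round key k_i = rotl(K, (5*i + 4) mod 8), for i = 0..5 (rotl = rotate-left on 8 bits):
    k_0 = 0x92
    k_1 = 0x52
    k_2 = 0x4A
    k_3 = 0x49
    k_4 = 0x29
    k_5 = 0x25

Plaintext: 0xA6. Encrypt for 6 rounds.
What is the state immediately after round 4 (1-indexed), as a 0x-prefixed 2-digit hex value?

0xCA

s_0 = plaintext = 0xA6
s_1 = Round(s_0, k_0) = 0x62
s_2 = Round(s_1, k_1) = 0x2D
s_3 = Round(s_2, k_2) = 0xDC
s_4 = Round(s_3, k_3) = 0xCA
s_5 = Round(s_4, k_4) = 0xAD
s_6 = Round(s_5, k_5) = 0xD5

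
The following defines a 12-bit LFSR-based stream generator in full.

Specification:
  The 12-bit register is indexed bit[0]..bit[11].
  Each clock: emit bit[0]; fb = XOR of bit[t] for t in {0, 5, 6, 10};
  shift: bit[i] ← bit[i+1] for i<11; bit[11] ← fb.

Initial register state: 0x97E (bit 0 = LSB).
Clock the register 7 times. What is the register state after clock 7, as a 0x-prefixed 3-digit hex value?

reg_0 = 0x97E
clock 1: out=0, reg = 0x4BF
clock 2: out=1, reg = 0xA5F
clock 3: out=1, reg = 0x52F
clock 4: out=1, reg = 0xA97
clock 5: out=1, reg = 0xD4B
clock 6: out=1, reg = 0xEA5
clock 7: out=1, reg = 0xF52

0xF52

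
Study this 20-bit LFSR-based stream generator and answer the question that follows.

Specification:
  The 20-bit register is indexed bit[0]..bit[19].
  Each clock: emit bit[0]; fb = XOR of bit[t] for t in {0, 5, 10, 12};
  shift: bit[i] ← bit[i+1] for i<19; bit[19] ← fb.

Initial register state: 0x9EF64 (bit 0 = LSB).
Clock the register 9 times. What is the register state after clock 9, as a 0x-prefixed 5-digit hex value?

reg_0 = 0x9EF64
clock 1: out=0, reg = 0x4F7B2
clock 2: out=0, reg = 0xA7BD9
clock 3: out=1, reg = 0x53DEC
clock 4: out=0, reg = 0xA9EF6
clock 5: out=0, reg = 0xD4F7B
clock 6: out=1, reg = 0xEA7BD
clock 7: out=1, reg = 0xF53DE
clock 8: out=0, reg = 0xFA9EF
clock 9: out=1, reg = 0x7D4F7

0x7D4F7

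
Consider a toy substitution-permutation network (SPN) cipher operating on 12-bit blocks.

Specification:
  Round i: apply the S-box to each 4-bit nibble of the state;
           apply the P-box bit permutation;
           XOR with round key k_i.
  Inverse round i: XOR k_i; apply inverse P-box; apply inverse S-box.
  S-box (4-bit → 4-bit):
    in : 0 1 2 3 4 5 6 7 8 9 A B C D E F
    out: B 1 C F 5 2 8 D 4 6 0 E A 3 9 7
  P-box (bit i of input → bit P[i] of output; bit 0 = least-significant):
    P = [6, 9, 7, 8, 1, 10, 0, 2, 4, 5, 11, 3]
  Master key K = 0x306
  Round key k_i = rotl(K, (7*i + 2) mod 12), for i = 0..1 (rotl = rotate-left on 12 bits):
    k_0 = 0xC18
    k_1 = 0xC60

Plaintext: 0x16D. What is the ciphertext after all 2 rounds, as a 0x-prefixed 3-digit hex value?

0xF7B

s_0 = plaintext = 0x16D
s_1 = Round(s_0, k_0) = 0xE4C
s_2 = Round(s_1, k_1) = 0xF7B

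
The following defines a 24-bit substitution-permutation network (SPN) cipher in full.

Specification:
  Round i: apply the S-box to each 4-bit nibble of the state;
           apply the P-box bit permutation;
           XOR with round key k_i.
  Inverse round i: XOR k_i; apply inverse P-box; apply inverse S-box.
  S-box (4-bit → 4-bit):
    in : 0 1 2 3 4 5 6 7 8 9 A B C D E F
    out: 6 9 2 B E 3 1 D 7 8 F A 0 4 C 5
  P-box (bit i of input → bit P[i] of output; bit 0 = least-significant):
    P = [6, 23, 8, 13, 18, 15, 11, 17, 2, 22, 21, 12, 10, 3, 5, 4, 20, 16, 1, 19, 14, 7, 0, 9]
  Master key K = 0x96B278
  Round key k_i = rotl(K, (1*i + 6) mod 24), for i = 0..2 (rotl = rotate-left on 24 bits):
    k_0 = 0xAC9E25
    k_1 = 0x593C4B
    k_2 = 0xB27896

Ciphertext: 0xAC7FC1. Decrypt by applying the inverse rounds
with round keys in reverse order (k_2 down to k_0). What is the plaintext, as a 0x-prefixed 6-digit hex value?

0xCA9F6F

s_0 = ciphertext = 0xAC7FC1
s_1 = InvRound(s_0, k_2) = 0xE7161F
s_2 = InvRound(s_1, k_1) = 0x919F73
s_3 = InvRound(s_2, k_0) = 0xCA9F6F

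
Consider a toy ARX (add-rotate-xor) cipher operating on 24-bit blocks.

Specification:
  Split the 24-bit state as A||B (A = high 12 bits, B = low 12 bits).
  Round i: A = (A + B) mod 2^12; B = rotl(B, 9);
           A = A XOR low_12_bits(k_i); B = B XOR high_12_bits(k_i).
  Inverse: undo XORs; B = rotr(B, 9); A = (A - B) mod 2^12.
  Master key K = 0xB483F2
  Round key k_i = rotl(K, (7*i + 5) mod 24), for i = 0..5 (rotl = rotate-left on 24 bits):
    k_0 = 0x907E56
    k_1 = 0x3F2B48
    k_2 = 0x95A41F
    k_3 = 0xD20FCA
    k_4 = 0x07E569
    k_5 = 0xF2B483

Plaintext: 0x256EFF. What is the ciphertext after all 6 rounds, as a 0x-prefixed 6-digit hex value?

s_0 = plaintext = 0x256EFF
s_1 = Round(s_0, k_0) = 0xF036D8
s_2 = Round(s_1, k_1) = 0xE93329
s_3 = Round(s_2, k_2) = 0x5A3B3F
s_4 = Round(s_3, k_3) = 0xF28247
s_5 = Round(s_4, k_4) = 0x406E36
s_6 = Round(s_5, k_5) = 0x6BF2ED

0x6BF2ED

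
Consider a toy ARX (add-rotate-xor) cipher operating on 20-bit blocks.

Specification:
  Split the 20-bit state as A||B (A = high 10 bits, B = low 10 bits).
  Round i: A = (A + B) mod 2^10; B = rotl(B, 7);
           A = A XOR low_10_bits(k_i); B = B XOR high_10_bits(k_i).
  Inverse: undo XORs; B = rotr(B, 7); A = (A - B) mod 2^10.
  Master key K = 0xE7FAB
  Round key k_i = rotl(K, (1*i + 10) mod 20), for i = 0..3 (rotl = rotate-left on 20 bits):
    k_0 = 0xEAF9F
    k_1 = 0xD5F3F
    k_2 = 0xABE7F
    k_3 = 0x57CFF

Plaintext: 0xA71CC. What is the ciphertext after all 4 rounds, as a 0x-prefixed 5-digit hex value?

s_0 = plaintext = 0xA71CC
s_1 = Round(s_0, k_0) = 0xFDD92
s_2 = Round(s_1, k_1) = 0xADA65
s_3 = Round(s_2, k_2) = 0xD9063
s_4 = Round(s_3, k_3) = 0xCE0D3

0xCE0D3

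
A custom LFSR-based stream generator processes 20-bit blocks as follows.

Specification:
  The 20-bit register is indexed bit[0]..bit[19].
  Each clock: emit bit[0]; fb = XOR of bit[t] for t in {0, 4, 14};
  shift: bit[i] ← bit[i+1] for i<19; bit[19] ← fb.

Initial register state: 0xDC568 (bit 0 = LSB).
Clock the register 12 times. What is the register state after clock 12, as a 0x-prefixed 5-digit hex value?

0xB49DC

reg_0 = 0xDC568
clock 1: out=0, reg = 0xEE2B4
clock 2: out=0, reg = 0x7715A
clock 3: out=0, reg = 0x3B8AD
clock 4: out=1, reg = 0x9DC56
clock 5: out=0, reg = 0x4EE2B
clock 6: out=1, reg = 0x27715
clock 7: out=1, reg = 0x93B8A
clock 8: out=0, reg = 0x49DC5
clock 9: out=1, reg = 0xA4EE2
clock 10: out=0, reg = 0xD2771
clock 11: out=1, reg = 0x693B8
clock 12: out=0, reg = 0xB49DC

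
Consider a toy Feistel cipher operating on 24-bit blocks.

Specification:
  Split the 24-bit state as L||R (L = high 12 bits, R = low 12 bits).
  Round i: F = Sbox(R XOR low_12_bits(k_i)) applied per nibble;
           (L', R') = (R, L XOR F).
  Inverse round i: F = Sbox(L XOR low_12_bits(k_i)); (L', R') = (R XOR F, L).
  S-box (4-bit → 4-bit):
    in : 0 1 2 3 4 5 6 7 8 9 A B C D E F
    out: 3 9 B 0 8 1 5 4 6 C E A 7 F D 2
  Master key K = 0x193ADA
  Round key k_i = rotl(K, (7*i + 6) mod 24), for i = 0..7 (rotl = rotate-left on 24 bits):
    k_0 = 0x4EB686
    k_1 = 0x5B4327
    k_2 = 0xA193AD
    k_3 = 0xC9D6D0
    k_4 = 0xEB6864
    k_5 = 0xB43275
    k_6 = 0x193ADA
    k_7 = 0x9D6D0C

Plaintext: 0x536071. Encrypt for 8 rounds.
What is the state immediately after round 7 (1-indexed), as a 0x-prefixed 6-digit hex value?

0xA44CBA

s_0 = plaintext = 0x536071
s_1 = Round(s_0, k_0) = 0x071012
s_2 = Round(s_1, k_1) = 0x012070
s_3 = Round(s_2, k_2) = 0x0700ED
s_4 = Round(s_3, k_3) = 0x0ED57F
s_5 = Round(s_4, k_4) = 0x57FF77
s_6 = Round(s_5, k_5) = 0xF77A44
s_7 = Round(s_6, k_6) = 0xA44CBA
s_8 = Round(s_7, k_7) = 0xCBA3E1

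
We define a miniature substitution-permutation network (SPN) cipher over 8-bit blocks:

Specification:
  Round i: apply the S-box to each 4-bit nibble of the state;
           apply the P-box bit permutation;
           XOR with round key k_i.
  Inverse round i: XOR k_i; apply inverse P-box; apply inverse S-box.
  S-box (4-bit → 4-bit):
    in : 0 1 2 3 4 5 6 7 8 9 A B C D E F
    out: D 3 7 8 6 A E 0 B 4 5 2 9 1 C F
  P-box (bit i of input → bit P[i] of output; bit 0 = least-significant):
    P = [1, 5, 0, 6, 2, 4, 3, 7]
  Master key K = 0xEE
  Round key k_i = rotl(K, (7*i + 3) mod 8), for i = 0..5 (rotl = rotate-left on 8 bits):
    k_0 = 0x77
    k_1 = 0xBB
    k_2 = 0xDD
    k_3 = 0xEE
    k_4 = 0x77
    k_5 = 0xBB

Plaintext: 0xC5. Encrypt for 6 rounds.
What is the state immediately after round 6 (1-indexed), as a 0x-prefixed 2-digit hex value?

s_0 = plaintext = 0xC5
s_1 = Round(s_0, k_0) = 0x93
s_2 = Round(s_1, k_1) = 0xF3
s_3 = Round(s_2, k_2) = 0x01
s_4 = Round(s_3, k_3) = 0x40
s_5 = Round(s_4, k_4) = 0x2C
s_6 = Round(s_5, k_5) = 0xE5

0xE5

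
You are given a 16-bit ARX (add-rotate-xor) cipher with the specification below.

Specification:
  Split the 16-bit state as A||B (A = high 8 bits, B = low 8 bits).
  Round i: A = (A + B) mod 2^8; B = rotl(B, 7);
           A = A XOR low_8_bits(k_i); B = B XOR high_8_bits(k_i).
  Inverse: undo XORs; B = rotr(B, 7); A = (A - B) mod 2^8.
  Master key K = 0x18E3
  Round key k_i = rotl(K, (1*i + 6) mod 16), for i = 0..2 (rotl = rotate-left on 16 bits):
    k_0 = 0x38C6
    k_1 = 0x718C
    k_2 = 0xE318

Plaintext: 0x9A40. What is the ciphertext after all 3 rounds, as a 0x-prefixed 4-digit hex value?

s_0 = plaintext = 0x9A40
s_1 = Round(s_0, k_0) = 0x1C18
s_2 = Round(s_1, k_1) = 0xB87D
s_3 = Round(s_2, k_2) = 0x2D5D

0x2D5D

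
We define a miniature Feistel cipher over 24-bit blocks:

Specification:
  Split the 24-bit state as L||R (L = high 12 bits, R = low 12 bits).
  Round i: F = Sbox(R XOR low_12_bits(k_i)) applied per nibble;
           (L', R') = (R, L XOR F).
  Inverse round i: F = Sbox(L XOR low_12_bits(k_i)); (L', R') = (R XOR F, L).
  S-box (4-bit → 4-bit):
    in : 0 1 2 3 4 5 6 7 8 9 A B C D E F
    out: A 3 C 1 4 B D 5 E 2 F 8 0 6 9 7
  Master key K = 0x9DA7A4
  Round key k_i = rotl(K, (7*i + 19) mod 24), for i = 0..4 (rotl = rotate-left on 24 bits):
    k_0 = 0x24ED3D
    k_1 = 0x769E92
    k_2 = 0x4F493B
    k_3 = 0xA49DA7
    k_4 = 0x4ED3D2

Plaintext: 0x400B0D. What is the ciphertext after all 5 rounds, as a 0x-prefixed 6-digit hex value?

s_0 = plaintext = 0x400B0D
s_1 = Round(s_0, k_0) = 0xB0D91A
s_2 = Round(s_1, k_1) = 0x91AEE3
s_3 = Round(s_2, k_2) = 0xEE3C74
s_4 = Round(s_3, k_3) = 0xC74D82
s_5 = Round(s_4, k_4) = 0xD825CE

0xD825CE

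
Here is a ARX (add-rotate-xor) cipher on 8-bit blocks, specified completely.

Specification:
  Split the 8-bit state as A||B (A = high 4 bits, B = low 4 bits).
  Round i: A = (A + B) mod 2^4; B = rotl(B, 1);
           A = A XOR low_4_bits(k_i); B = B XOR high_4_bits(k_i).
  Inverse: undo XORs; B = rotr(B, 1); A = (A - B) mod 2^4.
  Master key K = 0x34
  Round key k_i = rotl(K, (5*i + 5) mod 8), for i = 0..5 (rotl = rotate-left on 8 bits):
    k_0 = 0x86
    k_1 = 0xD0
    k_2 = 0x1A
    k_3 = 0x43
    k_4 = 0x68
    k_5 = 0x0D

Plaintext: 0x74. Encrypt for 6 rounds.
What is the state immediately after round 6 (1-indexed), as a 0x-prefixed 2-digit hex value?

0xB8

s_0 = plaintext = 0x74
s_1 = Round(s_0, k_0) = 0xD0
s_2 = Round(s_1, k_1) = 0xDD
s_3 = Round(s_2, k_2) = 0x0A
s_4 = Round(s_3, k_3) = 0x91
s_5 = Round(s_4, k_4) = 0x24
s_6 = Round(s_5, k_5) = 0xB8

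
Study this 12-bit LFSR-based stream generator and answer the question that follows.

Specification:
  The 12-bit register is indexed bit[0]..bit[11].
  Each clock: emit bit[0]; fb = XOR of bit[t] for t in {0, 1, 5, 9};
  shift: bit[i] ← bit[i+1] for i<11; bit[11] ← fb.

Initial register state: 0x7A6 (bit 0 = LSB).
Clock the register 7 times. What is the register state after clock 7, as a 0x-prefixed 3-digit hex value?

reg_0 = 0x7A6
clock 1: out=0, reg = 0xBD3
clock 2: out=1, reg = 0xDE9
clock 3: out=1, reg = 0x6F4
clock 4: out=0, reg = 0x37A
clock 5: out=0, reg = 0x9BD
clock 6: out=1, reg = 0x4DE
clock 7: out=0, reg = 0xA6F

0xA6F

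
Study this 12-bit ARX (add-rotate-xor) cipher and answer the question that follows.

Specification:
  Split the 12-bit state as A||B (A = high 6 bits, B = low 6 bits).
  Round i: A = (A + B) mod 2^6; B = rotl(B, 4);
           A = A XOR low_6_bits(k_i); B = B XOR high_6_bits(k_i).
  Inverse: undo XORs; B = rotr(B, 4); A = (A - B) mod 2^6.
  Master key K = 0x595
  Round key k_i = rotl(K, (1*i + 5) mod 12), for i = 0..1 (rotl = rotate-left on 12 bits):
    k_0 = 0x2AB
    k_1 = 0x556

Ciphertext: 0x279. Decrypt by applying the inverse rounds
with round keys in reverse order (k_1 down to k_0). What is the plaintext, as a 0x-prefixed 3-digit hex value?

0x8E3

s_0 = ciphertext = 0x279
s_1 = InvRound(s_0, k_1) = 0xB72
s_2 = InvRound(s_1, k_0) = 0x8E3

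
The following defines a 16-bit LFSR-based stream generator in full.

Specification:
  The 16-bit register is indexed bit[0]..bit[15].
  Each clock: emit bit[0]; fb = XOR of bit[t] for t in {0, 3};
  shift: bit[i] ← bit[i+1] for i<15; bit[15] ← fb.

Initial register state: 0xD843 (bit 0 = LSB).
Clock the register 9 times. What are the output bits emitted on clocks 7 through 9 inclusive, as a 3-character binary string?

reg_0 = 0xD843
clock 1: out=1, reg = 0xEC21
clock 2: out=1, reg = 0xF610
clock 3: out=0, reg = 0x7B08
clock 4: out=0, reg = 0xBD84
clock 5: out=0, reg = 0x5EC2
clock 6: out=0, reg = 0x2F61
clock 7: out=1, reg = 0x97B0
clock 8: out=0, reg = 0x4BD8
clock 9: out=0, reg = 0xA5EC

100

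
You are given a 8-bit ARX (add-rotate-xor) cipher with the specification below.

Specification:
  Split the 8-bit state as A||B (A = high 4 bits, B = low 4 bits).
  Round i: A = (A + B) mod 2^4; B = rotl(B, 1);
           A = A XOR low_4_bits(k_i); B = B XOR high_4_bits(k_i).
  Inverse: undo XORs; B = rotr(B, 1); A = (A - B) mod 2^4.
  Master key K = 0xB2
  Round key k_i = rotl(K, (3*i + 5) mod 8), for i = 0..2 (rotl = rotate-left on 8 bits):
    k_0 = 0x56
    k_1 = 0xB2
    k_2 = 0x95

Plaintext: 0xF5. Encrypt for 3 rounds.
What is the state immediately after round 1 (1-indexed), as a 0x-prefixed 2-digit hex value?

0x2F

s_0 = plaintext = 0xF5
s_1 = Round(s_0, k_0) = 0x2F
s_2 = Round(s_1, k_1) = 0x34
s_3 = Round(s_2, k_2) = 0x21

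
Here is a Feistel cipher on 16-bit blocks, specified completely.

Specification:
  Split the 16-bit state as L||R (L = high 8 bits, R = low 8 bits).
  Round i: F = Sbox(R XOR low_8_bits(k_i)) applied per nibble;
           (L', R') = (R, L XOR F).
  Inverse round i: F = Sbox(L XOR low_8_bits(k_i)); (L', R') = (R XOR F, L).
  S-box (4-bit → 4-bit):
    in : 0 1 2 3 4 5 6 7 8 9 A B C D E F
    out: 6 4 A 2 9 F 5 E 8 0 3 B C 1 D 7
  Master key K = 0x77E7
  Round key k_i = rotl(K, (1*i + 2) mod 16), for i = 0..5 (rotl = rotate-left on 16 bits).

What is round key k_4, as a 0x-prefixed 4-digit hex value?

0xF9DD

K = 0x77E7
k_0 = rotl(K, (1*0+2) mod 16) = rotl(K, 2) = 0xDF9D
k_1 = rotl(K, (1*1+2) mod 16) = rotl(K, 3) = 0xBF3B
k_2 = rotl(K, (1*2+2) mod 16) = rotl(K, 4) = 0x7E77
k_3 = rotl(K, (1*3+2) mod 16) = rotl(K, 5) = 0xFCEE
k_4 = rotl(K, (1*4+2) mod 16) = rotl(K, 6) = 0xF9DD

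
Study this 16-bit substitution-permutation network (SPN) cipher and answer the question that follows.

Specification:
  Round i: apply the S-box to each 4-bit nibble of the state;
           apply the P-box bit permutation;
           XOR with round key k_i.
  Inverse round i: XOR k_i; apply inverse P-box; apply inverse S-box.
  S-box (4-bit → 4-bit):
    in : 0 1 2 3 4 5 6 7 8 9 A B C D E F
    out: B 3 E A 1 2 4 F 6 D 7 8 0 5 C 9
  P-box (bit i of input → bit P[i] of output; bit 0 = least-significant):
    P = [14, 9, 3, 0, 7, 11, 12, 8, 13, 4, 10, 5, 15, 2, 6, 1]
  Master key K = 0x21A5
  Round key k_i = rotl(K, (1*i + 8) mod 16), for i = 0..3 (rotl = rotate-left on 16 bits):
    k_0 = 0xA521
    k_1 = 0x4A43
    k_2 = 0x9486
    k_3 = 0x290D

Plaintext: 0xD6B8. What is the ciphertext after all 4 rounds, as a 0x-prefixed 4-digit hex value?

0x97A0

s_0 = plaintext = 0xD6B8
s_1 = Round(s_0, k_0) = 0x2269
s_2 = Round(s_1, k_1) = 0x1E3C
s_3 = Round(s_2, k_2) = 0x19A2
s_4 = Round(s_3, k_3) = 0x97A0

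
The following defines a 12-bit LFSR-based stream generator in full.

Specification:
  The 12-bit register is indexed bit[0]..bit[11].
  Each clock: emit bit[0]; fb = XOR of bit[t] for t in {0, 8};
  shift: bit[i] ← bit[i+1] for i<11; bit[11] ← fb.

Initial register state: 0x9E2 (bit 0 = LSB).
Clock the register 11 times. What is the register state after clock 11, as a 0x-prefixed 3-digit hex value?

reg_0 = 0x9E2
clock 1: out=0, reg = 0xCF1
clock 2: out=1, reg = 0xE78
clock 3: out=0, reg = 0x73C
clock 4: out=0, reg = 0xB9E
clock 5: out=0, reg = 0xDCF
clock 6: out=1, reg = 0x6E7
clock 7: out=1, reg = 0xB73
clock 8: out=1, reg = 0x5B9
clock 9: out=1, reg = 0x2DC
clock 10: out=0, reg = 0x16E
clock 11: out=0, reg = 0x8B7

0x8B7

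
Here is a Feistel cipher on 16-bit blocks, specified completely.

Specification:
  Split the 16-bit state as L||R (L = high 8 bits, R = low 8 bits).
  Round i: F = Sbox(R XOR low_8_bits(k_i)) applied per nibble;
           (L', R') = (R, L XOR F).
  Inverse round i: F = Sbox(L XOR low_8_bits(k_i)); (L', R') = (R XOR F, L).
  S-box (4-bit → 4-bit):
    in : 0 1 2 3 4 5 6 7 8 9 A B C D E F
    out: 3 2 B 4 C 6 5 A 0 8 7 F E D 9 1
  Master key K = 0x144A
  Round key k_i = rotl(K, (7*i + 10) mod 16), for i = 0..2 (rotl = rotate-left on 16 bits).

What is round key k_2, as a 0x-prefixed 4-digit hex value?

K = 0x144A
k_0 = rotl(K, (7*0+10) mod 16) = rotl(K, 10) = 0x2851
k_1 = rotl(K, (7*1+10) mod 16) = rotl(K, 1) = 0x2894
k_2 = rotl(K, (7*2+10) mod 16) = rotl(K, 8) = 0x4A14

0x4A14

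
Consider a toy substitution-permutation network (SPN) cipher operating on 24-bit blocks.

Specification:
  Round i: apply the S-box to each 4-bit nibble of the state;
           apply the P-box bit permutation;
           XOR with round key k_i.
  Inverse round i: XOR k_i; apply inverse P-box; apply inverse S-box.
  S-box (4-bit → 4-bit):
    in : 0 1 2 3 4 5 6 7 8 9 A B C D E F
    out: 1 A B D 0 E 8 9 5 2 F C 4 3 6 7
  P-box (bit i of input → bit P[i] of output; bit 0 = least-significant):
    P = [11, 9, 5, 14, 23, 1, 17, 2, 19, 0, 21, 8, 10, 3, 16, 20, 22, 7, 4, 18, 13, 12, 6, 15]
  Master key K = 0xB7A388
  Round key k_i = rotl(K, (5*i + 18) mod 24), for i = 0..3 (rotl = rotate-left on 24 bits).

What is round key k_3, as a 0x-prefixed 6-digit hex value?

K = 0xB7A388
k_0 = rotl(K, (5*0+18) mod 24) = rotl(K, 18) = 0x22DE8E
k_1 = rotl(K, (5*1+18) mod 24) = rotl(K, 23) = 0x5BD1C4
k_2 = rotl(K, (5*2+18) mod 24) = rotl(K, 4) = 0x7A388B
k_3 = rotl(K, (5*3+18) mod 24) = rotl(K, 9) = 0x47116F

0x47116F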